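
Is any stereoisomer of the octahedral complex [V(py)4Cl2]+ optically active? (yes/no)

no

In an octahedral complex each vertex has one trans partner and four cis neighbours.
The distinct arrangements are (2 in all): Cl trans; Cl cis.
Each arrangement has an internal mirror plane or centre of symmetry, so none is chiral.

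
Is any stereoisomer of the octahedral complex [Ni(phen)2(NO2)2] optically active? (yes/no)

yes

An octahedron has six vertices in three trans pairs; every non-trans pair is cis.
Each phen is bidentate and must span two cis positions.
There are 2 geometric isomers: NO2 trans; NO2 cis (chiral).
One of these lacks any improper symmetry element and so occurs as an enantiomeric pair, giving 2 + 1 = 3 stereoisomers in total.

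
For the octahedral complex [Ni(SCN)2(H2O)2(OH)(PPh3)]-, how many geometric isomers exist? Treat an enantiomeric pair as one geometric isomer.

6

Working through the distinct placements yields 6 geometric isomers: SCN trans, H2O trans; SCN cis, H2O trans; SCN trans, H2O cis; SCN cis, H2O cis (3 arrangements, 2 chiral).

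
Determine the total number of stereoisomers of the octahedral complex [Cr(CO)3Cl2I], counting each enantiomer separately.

The six octahedral sites form three mutually perpendicular trans pairs.
The distinct arrangements are (3 in all): CO mer, Cl cis; CO mer, Cl trans; CO fac, Cl cis.
Each arrangement has an internal mirror plane or centre of symmetry, so none is chiral.

3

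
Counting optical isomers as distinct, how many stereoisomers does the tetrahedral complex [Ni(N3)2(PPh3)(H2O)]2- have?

1

All four vertices of a tetrahedron are equivalent and mutually adjacent, so cis/trans isomerism cannot arise.
Only one geometric arrangement is possible.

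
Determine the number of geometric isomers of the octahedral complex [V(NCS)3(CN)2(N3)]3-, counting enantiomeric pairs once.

In an octahedral complex each vertex has one trans partner and four cis neighbours.
The distinct arrangements are (3 in all): NCS mer, CN trans; NCS mer, CN cis; NCS fac, CN cis.

3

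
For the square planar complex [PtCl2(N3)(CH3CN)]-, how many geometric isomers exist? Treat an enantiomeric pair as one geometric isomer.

2

A square has two trans pairs of vertices; adjacent vertices are cis.
Systematic placement gives 2 geometric isomers: Cl cis; Cl trans.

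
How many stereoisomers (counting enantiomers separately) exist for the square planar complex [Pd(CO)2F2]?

2

Systematic placement gives 2 geometric isomers: CO cis; CO trans.
Each arrangement has an internal mirror plane or centre of symmetry, so none is chiral.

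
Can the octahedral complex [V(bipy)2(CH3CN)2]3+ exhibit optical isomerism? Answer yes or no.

yes

In an octahedral complex each vertex has one trans partner and four cis neighbours.
Each bipy is bidentate and must span two cis positions.
Systematic placement gives 2 geometric isomers: CH3CN trans; CH3CN cis (chiral).
One of these lacks any improper symmetry element and so occurs as an enantiomeric pair, giving 2 + 1 = 3 stereoisomers in total.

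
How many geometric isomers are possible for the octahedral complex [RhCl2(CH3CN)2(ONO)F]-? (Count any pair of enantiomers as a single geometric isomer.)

6

An octahedron has six vertices in three trans pairs; every non-trans pair is cis.
Working through the distinct placements yields 6 geometric isomers: Cl trans, CH3CN trans; Cl cis, CH3CN trans; Cl cis, CH3CN cis (3 arrangements, 2 chiral); Cl trans, CH3CN cis.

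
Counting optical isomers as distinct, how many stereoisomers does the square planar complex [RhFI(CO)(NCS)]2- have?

A square has two trans pairs of vertices; adjacent vertices are cis.
There are 3 geometric isomers: (CO/I trans, F/NCS trans); (CO/NCS trans, F/I trans); (CO/F trans, I/NCS trans).
Each arrangement has an internal mirror plane or centre of symmetry, so none is chiral.

3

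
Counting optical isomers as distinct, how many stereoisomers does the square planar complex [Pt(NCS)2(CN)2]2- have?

A square has two trans pairs of vertices; adjacent vertices are cis.
Systematic placement gives 2 geometric isomers: NCS cis; NCS trans.
Each arrangement has an internal mirror plane or centre of symmetry, so none is chiral.

2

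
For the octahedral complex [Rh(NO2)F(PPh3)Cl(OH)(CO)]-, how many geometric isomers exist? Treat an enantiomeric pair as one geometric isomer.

The six octahedral sites form three mutually perpendicular trans pairs.
Exhaustive case analysis gives 15 geometric isomers.

15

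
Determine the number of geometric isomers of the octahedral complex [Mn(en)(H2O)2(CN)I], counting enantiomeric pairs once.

4

In an octahedral complex each vertex has one trans partner and four cis neighbours.
Each en is bidentate and must span two cis positions.
There are 4 geometric isomers: H2O cis (3 arrangements, 2 chiral); H2O trans.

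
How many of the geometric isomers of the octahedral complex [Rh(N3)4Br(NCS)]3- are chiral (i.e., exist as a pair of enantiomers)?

In an octahedral complex each vertex has one trans partner and four cis neighbours.
Systematic placement gives 2 geometric isomers: Br and NCS mutually cis; Br and NCS mutually trans.
Each arrangement has an internal mirror plane or centre of symmetry, so none is chiral.

0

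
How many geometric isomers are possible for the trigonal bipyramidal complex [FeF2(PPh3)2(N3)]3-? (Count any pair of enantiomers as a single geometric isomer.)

A trigonal bipyramid has two axial and three equatorial sites, which are chemically inequivalent.
Systematic enumeration (placing each ligand type in turn and discarding arrangements equivalent by rotation or reflection) gives 5 geometric isomers.

5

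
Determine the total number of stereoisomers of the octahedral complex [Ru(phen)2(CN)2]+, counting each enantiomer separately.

3

The six octahedral sites form three mutually perpendicular trans pairs.
Each phen is bidentate and must span two cis positions.
The distinct arrangements are (2 in all): CN trans; CN cis (chiral).
One of these lacks any improper symmetry element and so occurs as an enantiomeric pair, giving 2 + 1 = 3 stereoisomers in total.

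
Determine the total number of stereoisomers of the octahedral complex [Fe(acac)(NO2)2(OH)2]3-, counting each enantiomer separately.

4

In an octahedral complex each vertex has one trans partner and four cis neighbours.
Each acac is bidentate and must span two cis positions.
The distinct arrangements are (3 in all): NO2 trans, OH cis; NO2 cis, OH cis (chiral); NO2 cis, OH trans.
One of these lacks any improper symmetry element and so occurs as an enantiomeric pair, giving 3 + 1 = 4 stereoisomers in total.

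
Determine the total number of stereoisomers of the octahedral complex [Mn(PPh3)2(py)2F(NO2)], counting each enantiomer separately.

In an octahedral complex each vertex has one trans partner and four cis neighbours.
Systematic placement gives 6 geometric isomers: PPh3 trans, py trans; PPh3 cis, py cis (3 arrangements, 2 chiral); PPh3 cis, py trans; PPh3 trans, py cis.
Of these, 2 lack any improper symmetry element and so occur as enantiomeric pairs, giving 6 + 2 = 8 stereoisomers in total.

8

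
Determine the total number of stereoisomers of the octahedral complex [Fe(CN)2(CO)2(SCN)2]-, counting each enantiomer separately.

The six octahedral sites form three mutually perpendicular trans pairs.
Working through the distinct placements yields 5 geometric isomers: CN trans, CO trans, SCN trans; CN trans, CO cis, SCN cis; CN cis, CO cis, SCN trans; CN cis, CO cis, SCN cis (chiral); CN cis, CO trans, SCN cis.
One of these lacks any improper symmetry element and so occurs as an enantiomeric pair, giving 5 + 1 = 6 stereoisomers in total.

6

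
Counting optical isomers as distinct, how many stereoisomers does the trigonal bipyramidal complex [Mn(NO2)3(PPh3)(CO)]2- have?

4

Systematic placement gives 4 geometric isomers: PPh3 equatorial, CO axial; PPh3 axial, CO axial; PPh3 equatorial, CO equatorial; PPh3 axial, CO equatorial.
Each arrangement has an internal mirror plane or centre of symmetry, so none is chiral.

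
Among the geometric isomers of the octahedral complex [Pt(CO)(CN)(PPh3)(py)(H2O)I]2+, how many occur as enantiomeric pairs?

Placing the ligands in turn and identifying arrangements related by rotation or reflection leaves 15 distinct geometric isomers.
Of these, 15 lack any improper symmetry element and so occur as enantiomeric pairs, giving 15 + 15 = 30 stereoisomers in total.

15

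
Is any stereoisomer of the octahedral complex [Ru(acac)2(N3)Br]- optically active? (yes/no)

The six octahedral sites form three mutually perpendicular trans pairs.
Each acac is bidentate and must span two cis positions.
The distinct arrangements are (2 in all): N3 and Br mutually trans; N3 and Br mutually cis (chiral).
One of these lacks any improper symmetry element and so occurs as an enantiomeric pair, giving 2 + 1 = 3 stereoisomers in total.

yes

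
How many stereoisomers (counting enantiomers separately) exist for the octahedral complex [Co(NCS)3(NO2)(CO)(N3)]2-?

5

In an octahedral complex each vertex has one trans partner and four cis neighbours.
The distinct arrangements are (4 in all): NCS mer (3 arrangements); NCS fac (chiral).
One of these lacks any improper symmetry element and so occurs as an enantiomeric pair, giving 4 + 1 = 5 stereoisomers in total.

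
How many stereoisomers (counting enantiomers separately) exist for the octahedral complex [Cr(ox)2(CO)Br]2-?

3

Each ox is bidentate and must span two cis positions.
The distinct arrangements are (2 in all): CO and Br mutually trans; CO and Br mutually cis (chiral).
One of these lacks any improper symmetry element and so occurs as an enantiomeric pair, giving 2 + 1 = 3 stereoisomers in total.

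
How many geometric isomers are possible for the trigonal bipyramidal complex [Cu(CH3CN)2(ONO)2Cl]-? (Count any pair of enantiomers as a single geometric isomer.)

5

A trigonal bipyramid has two axial and three equatorial sites, which are chemically inequivalent.
Systematic enumeration (placing each ligand type in turn and discarding arrangements equivalent by rotation or reflection) gives 5 geometric isomers.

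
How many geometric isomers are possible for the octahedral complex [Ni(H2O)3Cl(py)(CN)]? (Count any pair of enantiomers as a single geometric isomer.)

4

An octahedron has six vertices in three trans pairs; every non-trans pair is cis.
Systematic placement gives 4 geometric isomers: H2O mer (3 arrangements); H2O fac (chiral).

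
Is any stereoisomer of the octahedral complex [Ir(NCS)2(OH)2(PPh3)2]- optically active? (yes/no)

yes

The distinct arrangements are (5 in all): NCS trans, OH trans, PPh3 trans; NCS trans, OH cis, PPh3 cis; NCS cis, OH cis, PPh3 trans; NCS cis, OH cis, PPh3 cis (chiral); NCS cis, OH trans, PPh3 cis.
One of these lacks any improper symmetry element and so occurs as an enantiomeric pair, giving 5 + 1 = 6 stereoisomers in total.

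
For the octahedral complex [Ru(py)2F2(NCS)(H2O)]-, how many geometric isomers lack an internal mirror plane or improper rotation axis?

The distinct arrangements are (6 in all): py trans, F trans; py cis, F trans; py trans, F cis; py cis, F cis (3 arrangements, 2 chiral).
Of these, 2 lack any improper symmetry element and so occur as enantiomeric pairs, giving 6 + 2 = 8 stereoisomers in total.

2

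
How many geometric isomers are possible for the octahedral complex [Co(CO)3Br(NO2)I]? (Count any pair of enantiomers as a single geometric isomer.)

4

An octahedron has six vertices in three trans pairs; every non-trans pair is cis.
Working through the distinct placements yields 4 geometric isomers: CO mer (3 arrangements); CO fac (chiral).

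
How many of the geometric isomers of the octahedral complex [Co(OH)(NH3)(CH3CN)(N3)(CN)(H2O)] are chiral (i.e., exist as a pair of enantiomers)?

The six octahedral sites form three mutually perpendicular trans pairs.
Systematic enumeration (placing each ligand type in turn and discarding arrangements equivalent by rotation or reflection) gives 15 geometric isomers.
Of these, 15 lack any improper symmetry element and so occur as enantiomeric pairs, giving 15 + 15 = 30 stereoisomers in total.

15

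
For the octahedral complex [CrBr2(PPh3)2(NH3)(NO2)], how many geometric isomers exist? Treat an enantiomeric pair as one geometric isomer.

6

An octahedron has six vertices in three trans pairs; every non-trans pair is cis.
Working through the distinct placements yields 6 geometric isomers: Br trans, PPh3 trans; Br trans, PPh3 cis; Br cis, PPh3 trans; Br cis, PPh3 cis (3 arrangements, 2 chiral).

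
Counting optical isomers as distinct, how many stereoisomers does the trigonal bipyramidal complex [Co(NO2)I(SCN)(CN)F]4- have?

20

A trigonal bipyramid has two axial and three equatorial sites, which are chemically inequivalent.
Systematic enumeration (placing each ligand type in turn and discarding arrangements equivalent by rotation or reflection) gives 10 geometric isomers.
Of these, 10 lack any improper symmetry element and so occur as enantiomeric pairs, giving 10 + 10 = 20 stereoisomers in total.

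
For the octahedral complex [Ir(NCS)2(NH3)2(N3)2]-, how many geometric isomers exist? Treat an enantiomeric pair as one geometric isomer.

5

In an octahedral complex each vertex has one trans partner and four cis neighbours.
The distinct arrangements are (5 in all): NCS trans, NH3 trans, N3 trans; NCS cis, NH3 cis, N3 trans; NCS cis, NH3 trans, N3 cis; NCS cis, NH3 cis, N3 cis (chiral); NCS trans, NH3 cis, N3 cis.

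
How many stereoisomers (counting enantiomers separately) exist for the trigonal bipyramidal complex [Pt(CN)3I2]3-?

In a trigonal bipyramid the two axial positions differ from the three equatorial ones.
The distinct arrangements are (3 in all): I both equatorial; I one axial, one equatorial; I both axial.
Each arrangement has an internal mirror plane or centre of symmetry, so none is chiral.

3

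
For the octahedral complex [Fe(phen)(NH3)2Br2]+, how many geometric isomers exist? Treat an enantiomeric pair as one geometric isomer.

The six octahedral sites form three mutually perpendicular trans pairs.
Each phen is bidentate and must span two cis positions.
Systematic placement gives 3 geometric isomers: NH3 cis, Br trans; NH3 cis, Br cis (chiral); NH3 trans, Br cis.

3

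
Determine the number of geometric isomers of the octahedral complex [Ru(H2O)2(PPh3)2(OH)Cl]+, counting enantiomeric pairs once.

6

Systematic placement gives 6 geometric isomers: H2O cis, PPh3 trans; H2O cis, PPh3 cis (3 arrangements, 2 chiral); H2O trans, PPh3 trans; H2O trans, PPh3 cis.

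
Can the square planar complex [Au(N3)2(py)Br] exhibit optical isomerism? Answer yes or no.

no

A square has two trans pairs of vertices; adjacent vertices are cis.
Working through the distinct placements yields 2 geometric isomers: N3 cis; N3 trans.
Each arrangement has an internal mirror plane or centre of symmetry, so none is chiral.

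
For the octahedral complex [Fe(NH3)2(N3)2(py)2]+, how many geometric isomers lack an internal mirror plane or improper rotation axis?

In an octahedral complex each vertex has one trans partner and four cis neighbours.
Systematic placement gives 5 geometric isomers: NH3 trans, N3 trans, py trans; NH3 cis, N3 trans, py cis; NH3 cis, N3 cis, py trans; NH3 cis, N3 cis, py cis (chiral); NH3 trans, N3 cis, py cis.
One of these lacks any improper symmetry element and so occurs as an enantiomeric pair, giving 5 + 1 = 6 stereoisomers in total.

1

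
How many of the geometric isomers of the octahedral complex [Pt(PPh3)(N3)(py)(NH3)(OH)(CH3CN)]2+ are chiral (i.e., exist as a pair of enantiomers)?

In an octahedral complex each vertex has one trans partner and four cis neighbours.
Placing the ligands in turn and identifying arrangements related by rotation or reflection leaves 15 distinct geometric isomers.
Of these, 15 lack any improper symmetry element and so occur as enantiomeric pairs, giving 15 + 15 = 30 stereoisomers in total.

15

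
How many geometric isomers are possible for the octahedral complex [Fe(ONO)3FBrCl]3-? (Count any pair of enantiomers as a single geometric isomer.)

4

The six octahedral sites form three mutually perpendicular trans pairs.
Working through the distinct placements yields 4 geometric isomers: ONO mer (3 arrangements); ONO fac (chiral).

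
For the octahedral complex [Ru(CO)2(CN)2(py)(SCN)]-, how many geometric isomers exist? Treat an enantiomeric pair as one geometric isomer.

The six octahedral sites form three mutually perpendicular trans pairs.
The distinct arrangements are (6 in all): CO trans, CN trans; CO cis, CN trans; CO cis, CN cis (3 arrangements, 2 chiral); CO trans, CN cis.

6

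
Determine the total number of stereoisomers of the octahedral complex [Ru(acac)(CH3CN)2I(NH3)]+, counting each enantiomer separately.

6

An octahedron has six vertices in three trans pairs; every non-trans pair is cis.
Each acac is bidentate and must span two cis positions.
Systematic placement gives 4 geometric isomers: CH3CN trans; CH3CN cis (3 arrangements, 2 chiral).
Of these, 2 lack any improper symmetry element and so occur as enantiomeric pairs, giving 4 + 2 = 6 stereoisomers in total.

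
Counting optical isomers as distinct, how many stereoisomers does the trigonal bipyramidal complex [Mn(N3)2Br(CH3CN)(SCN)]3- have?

10

A trigonal bipyramid has two axial and three equatorial sites, which are chemically inequivalent.
Placing the ligands in turn and identifying arrangements related by rotation or reflection leaves 7 distinct geometric isomers.
Of these, 3 lack any improper symmetry element and so occur as enantiomeric pairs, giving 7 + 3 = 10 stereoisomers in total.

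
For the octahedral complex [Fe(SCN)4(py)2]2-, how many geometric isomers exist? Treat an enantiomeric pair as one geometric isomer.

2

The six octahedral sites form three mutually perpendicular trans pairs.
The distinct arrangements are (2 in all): py trans; py cis.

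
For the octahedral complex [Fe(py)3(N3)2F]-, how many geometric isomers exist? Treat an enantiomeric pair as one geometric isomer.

An octahedron has six vertices in three trans pairs; every non-trans pair is cis.
Systematic placement gives 3 geometric isomers: py mer, N3 cis; py mer, N3 trans; py fac, N3 cis.

3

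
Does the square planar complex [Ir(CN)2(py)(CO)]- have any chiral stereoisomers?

no

In a square planar complex each vertex has one trans partner and two cis neighbours.
The distinct arrangements are (2 in all): CN cis; CN trans.
Each arrangement has an internal mirror plane or centre of symmetry, so none is chiral.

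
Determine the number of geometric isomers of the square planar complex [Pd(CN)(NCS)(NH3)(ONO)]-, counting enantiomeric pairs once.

In a square planar complex each vertex has one trans partner and two cis neighbours.
Working through the distinct placements yields 3 geometric isomers: (CN/NH3 trans, NCS/ONO trans); (CN/ONO trans, NCS/NH3 trans); (CN/NCS trans, NH3/ONO trans).

3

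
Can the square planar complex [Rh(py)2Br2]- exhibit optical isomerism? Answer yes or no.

no

Working through the distinct placements yields 2 geometric isomers: py cis; py trans.
Each arrangement has an internal mirror plane or centre of symmetry, so none is chiral.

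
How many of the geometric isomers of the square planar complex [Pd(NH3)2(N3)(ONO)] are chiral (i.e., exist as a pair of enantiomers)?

0

In a square planar complex each vertex has one trans partner and two cis neighbours.
Working through the distinct placements yields 2 geometric isomers: NH3 cis; NH3 trans.
Each arrangement has an internal mirror plane or centre of symmetry, so none is chiral.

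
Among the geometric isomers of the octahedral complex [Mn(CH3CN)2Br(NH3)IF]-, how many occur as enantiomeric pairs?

In an octahedral complex each vertex has one trans partner and four cis neighbours.
Placing the ligands in turn and identifying arrangements related by rotation or reflection leaves 9 distinct geometric isomers.
Of these, 6 lack any improper symmetry element and so occur as enantiomeric pairs, giving 9 + 6 = 15 stereoisomers in total.

6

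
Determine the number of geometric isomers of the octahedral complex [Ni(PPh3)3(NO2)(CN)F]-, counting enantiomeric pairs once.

The six octahedral sites form three mutually perpendicular trans pairs.
Systematic placement gives 4 geometric isomers: PPh3 mer (3 arrangements); PPh3 fac (chiral).

4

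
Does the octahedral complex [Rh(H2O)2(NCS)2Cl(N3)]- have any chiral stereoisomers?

yes

An octahedron has six vertices in three trans pairs; every non-trans pair is cis.
Working through the distinct placements yields 6 geometric isomers: H2O cis, NCS trans; H2O cis, NCS cis (3 arrangements, 2 chiral); H2O trans, NCS trans; H2O trans, NCS cis.
Of these, 2 lack any improper symmetry element and so occur as enantiomeric pairs, giving 6 + 2 = 8 stereoisomers in total.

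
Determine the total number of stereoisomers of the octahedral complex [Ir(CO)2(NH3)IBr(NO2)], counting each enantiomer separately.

15

An octahedron has six vertices in three trans pairs; every non-trans pair is cis.
Placing the ligands in turn and identifying arrangements related by rotation or reflection leaves 9 distinct geometric isomers.
Of these, 6 lack any improper symmetry element and so occur as enantiomeric pairs, giving 9 + 6 = 15 stereoisomers in total.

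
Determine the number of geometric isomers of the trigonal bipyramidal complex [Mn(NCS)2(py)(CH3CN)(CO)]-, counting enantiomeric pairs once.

7

Exhaustive case analysis gives 7 geometric isomers.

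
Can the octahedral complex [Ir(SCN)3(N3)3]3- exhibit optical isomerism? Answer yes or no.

The six octahedral sites form three mutually perpendicular trans pairs.
The distinct arrangements are (2 in all): SCN mer; SCN fac.
Each arrangement has an internal mirror plane or centre of symmetry, so none is chiral.

no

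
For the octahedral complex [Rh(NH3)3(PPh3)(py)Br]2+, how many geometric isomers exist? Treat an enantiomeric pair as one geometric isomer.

4

The six octahedral sites form three mutually perpendicular trans pairs.
Systematic placement gives 4 geometric isomers: NH3 mer (3 arrangements); NH3 fac (chiral).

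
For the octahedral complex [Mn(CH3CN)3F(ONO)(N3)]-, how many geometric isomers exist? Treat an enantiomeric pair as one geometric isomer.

Systematic placement gives 4 geometric isomers: CH3CN mer (3 arrangements); CH3CN fac (chiral).

4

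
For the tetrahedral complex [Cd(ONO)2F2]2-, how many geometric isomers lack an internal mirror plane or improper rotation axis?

0

In a tetrahedral complex all four positions are equivalent and every pair of ligands is adjacent — there is no cis/trans distinction.
Only one geometric arrangement is possible.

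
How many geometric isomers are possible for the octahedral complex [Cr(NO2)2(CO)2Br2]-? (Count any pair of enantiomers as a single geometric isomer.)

An octahedron has six vertices in three trans pairs; every non-trans pair is cis.
Systematic placement gives 5 geometric isomers: NO2 trans, CO trans, Br trans; NO2 cis, CO cis, Br trans; NO2 trans, CO cis, Br cis; NO2 cis, CO cis, Br cis (chiral); NO2 cis, CO trans, Br cis.

5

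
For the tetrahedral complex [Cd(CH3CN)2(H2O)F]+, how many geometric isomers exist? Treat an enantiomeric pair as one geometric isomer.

1

All four vertices of a tetrahedron are equivalent and mutually adjacent, so cis/trans isomerism cannot arise.
Only one geometric arrangement is possible.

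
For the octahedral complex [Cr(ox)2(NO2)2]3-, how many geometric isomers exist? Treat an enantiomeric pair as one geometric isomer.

2

An octahedron has six vertices in three trans pairs; every non-trans pair is cis.
Each ox is bidentate and must span two cis positions.
Working through the distinct placements yields 2 geometric isomers: NO2 trans; NO2 cis (chiral).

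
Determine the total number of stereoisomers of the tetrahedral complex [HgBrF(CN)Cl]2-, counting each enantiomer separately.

2

Only one geometric arrangement is possible; it has no improper symmetry element, so it exists as a pair of enantiomers (2 stereoisomers).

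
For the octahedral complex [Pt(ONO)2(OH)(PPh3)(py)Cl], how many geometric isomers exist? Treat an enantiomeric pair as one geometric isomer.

Placing the ligands in turn and identifying arrangements related by rotation or reflection leaves 9 distinct geometric isomers.

9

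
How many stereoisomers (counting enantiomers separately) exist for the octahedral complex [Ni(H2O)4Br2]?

2

In an octahedral complex each vertex has one trans partner and four cis neighbours.
Working through the distinct placements yields 2 geometric isomers: Br trans; Br cis.
Each arrangement has an internal mirror plane or centre of symmetry, so none is chiral.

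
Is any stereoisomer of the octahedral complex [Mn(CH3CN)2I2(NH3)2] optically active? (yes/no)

An octahedron has six vertices in three trans pairs; every non-trans pair is cis.
The distinct arrangements are (5 in all): CH3CN trans, I trans, NH3 trans; CH3CN trans, I cis, NH3 cis; CH3CN cis, I cis, NH3 trans; CH3CN cis, I cis, NH3 cis (chiral); CH3CN cis, I trans, NH3 cis.
One of these lacks any improper symmetry element and so occurs as an enantiomeric pair, giving 5 + 1 = 6 stereoisomers in total.

yes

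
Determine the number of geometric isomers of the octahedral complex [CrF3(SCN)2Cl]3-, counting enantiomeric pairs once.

3

There are 3 geometric isomers: F mer, SCN trans; F fac, SCN cis; F mer, SCN cis.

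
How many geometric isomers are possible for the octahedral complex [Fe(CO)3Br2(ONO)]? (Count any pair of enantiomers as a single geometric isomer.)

The six octahedral sites form three mutually perpendicular trans pairs.
Systematic placement gives 3 geometric isomers: CO mer, Br trans; CO fac, Br cis; CO mer, Br cis.

3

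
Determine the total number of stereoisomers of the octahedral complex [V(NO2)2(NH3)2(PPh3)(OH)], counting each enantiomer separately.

8

In an octahedral complex each vertex has one trans partner and four cis neighbours.
Working through the distinct placements yields 6 geometric isomers: NO2 trans, NH3 trans; NO2 cis, NH3 trans; NO2 cis, NH3 cis (3 arrangements, 2 chiral); NO2 trans, NH3 cis.
Of these, 2 lack any improper symmetry element and so occur as enantiomeric pairs, giving 6 + 2 = 8 stereoisomers in total.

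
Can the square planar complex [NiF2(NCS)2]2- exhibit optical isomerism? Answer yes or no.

A square has two trans pairs of vertices; adjacent vertices are cis.
The distinct arrangements are (2 in all): F cis; F trans.
Each arrangement has an internal mirror plane or centre of symmetry, so none is chiral.

no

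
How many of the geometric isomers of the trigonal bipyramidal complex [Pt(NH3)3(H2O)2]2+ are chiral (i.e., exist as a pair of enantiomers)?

0

In a trigonal bipyramid the two axial positions differ from the three equatorial ones.
There are 3 geometric isomers: H2O both axial; H2O one axial, one equatorial; H2O both equatorial.
Each arrangement has an internal mirror plane or centre of symmetry, so none is chiral.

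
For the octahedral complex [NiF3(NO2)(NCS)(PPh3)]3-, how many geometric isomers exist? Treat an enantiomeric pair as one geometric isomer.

4

An octahedron has six vertices in three trans pairs; every non-trans pair is cis.
Working through the distinct placements yields 4 geometric isomers: F mer (3 arrangements); F fac (chiral).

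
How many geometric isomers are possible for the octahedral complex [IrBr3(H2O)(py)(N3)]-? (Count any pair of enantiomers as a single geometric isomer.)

An octahedron has six vertices in three trans pairs; every non-trans pair is cis.
The distinct arrangements are (4 in all): Br mer (3 arrangements); Br fac (chiral).

4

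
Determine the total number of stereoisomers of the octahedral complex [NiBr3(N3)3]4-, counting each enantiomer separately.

An octahedron has six vertices in three trans pairs; every non-trans pair is cis.
Working through the distinct placements yields 2 geometric isomers: Br mer; Br fac.
Each arrangement has an internal mirror plane or centre of symmetry, so none is chiral.

2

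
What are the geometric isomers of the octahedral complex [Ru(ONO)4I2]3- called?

The six octahedral sites form three mutually perpendicular trans pairs.
The distinct arrangements are (2 in all): I trans; I cis.

cis and trans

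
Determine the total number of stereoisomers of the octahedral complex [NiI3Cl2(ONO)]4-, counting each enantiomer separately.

The distinct arrangements are (3 in all): I mer, Cl trans; I fac, Cl cis; I mer, Cl cis.
Each arrangement has an internal mirror plane or centre of symmetry, so none is chiral.

3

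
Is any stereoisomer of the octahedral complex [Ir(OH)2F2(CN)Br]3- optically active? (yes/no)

Systematic placement gives 6 geometric isomers: OH trans, F trans; OH cis, F cis (3 arrangements, 2 chiral); OH trans, F cis; OH cis, F trans.
Of these, 2 lack any improper symmetry element and so occur as enantiomeric pairs, giving 6 + 2 = 8 stereoisomers in total.

yes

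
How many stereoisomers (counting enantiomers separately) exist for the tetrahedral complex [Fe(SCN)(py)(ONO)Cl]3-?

All four vertices of a tetrahedron are equivalent and mutually adjacent, so cis/trans isomerism cannot arise.
Only one geometric arrangement is possible; it has no improper symmetry element, so it exists as a pair of enantiomers (2 stereoisomers).

2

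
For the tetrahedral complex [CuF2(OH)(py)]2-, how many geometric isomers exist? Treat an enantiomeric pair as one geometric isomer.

In a tetrahedral complex all four positions are equivalent and every pair of ligands is adjacent — there is no cis/trans distinction.
Only one geometric arrangement is possible.

1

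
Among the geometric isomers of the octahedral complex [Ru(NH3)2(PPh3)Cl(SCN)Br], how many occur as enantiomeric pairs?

In an octahedral complex each vertex has one trans partner and four cis neighbours.
Systematic enumeration (placing each ligand type in turn and discarding arrangements equivalent by rotation or reflection) gives 9 geometric isomers.
Of these, 6 lack any improper symmetry element and so occur as enantiomeric pairs, giving 9 + 6 = 15 stereoisomers in total.

6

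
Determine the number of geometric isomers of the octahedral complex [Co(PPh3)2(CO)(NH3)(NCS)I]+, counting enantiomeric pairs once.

9

An octahedron has six vertices in three trans pairs; every non-trans pair is cis.
Placing the ligands in turn and identifying arrangements related by rotation or reflection leaves 9 distinct geometric isomers.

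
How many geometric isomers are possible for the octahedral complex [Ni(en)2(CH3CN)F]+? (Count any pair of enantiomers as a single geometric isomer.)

2

An octahedron has six vertices in three trans pairs; every non-trans pair is cis.
Each en is bidentate and must span two cis positions.
Systematic placement gives 2 geometric isomers: CH3CN and F mutually trans; CH3CN and F mutually cis (chiral).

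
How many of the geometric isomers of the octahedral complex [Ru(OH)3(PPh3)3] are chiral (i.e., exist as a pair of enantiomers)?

In an octahedral complex each vertex has one trans partner and four cis neighbours.
There are 2 geometric isomers: OH mer; OH fac.
Each arrangement has an internal mirror plane or centre of symmetry, so none is chiral.

0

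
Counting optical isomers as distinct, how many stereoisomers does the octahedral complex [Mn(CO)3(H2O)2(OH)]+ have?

3

The six octahedral sites form three mutually perpendicular trans pairs.
Systematic placement gives 3 geometric isomers: CO mer, H2O cis; CO mer, H2O trans; CO fac, H2O cis.
Each arrangement has an internal mirror plane or centre of symmetry, so none is chiral.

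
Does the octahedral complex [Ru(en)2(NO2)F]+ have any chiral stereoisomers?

yes

An octahedron has six vertices in three trans pairs; every non-trans pair is cis.
Each en is bidentate and must span two cis positions.
The distinct arrangements are (2 in all): NO2 and F mutually trans; NO2 and F mutually cis (chiral).
One of these lacks any improper symmetry element and so occurs as an enantiomeric pair, giving 2 + 1 = 3 stereoisomers in total.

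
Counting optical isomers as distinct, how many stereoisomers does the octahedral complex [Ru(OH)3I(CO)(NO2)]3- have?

In an octahedral complex each vertex has one trans partner and four cis neighbours.
Working through the distinct placements yields 4 geometric isomers: OH mer (3 arrangements); OH fac (chiral).
One of these lacks any improper symmetry element and so occurs as an enantiomeric pair, giving 4 + 1 = 5 stereoisomers in total.

5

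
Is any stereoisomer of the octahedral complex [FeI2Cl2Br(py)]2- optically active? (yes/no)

The distinct arrangements are (6 in all): I cis, Cl cis (3 arrangements, 2 chiral); I trans, Cl cis; I cis, Cl trans; I trans, Cl trans.
Of these, 2 lack any improper symmetry element and so occur as enantiomeric pairs, giving 6 + 2 = 8 stereoisomers in total.

yes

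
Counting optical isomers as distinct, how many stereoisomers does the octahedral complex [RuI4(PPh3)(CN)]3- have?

2

The six octahedral sites form three mutually perpendicular trans pairs.
The distinct arrangements are (2 in all): PPh3 and CN mutually cis; PPh3 and CN mutually trans.
Each arrangement has an internal mirror plane or centre of symmetry, so none is chiral.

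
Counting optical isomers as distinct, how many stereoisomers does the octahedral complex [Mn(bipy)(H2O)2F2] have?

4

Each bipy is bidentate and must span two cis positions.
Working through the distinct placements yields 3 geometric isomers: H2O cis, F trans; H2O cis, F cis (chiral); H2O trans, F cis.
One of these lacks any improper symmetry element and so occurs as an enantiomeric pair, giving 3 + 1 = 4 stereoisomers in total.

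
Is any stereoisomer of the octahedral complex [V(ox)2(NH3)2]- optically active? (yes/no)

yes

An octahedron has six vertices in three trans pairs; every non-trans pair is cis.
Each ox is bidentate and must span two cis positions.
Systematic placement gives 2 geometric isomers: NH3 trans; NH3 cis (chiral).
One of these lacks any improper symmetry element and so occurs as an enantiomeric pair, giving 2 + 1 = 3 stereoisomers in total.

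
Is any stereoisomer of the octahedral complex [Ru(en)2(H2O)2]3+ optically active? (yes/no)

Each en is bidentate and must span two cis positions.
The distinct arrangements are (2 in all): H2O trans; H2O cis (chiral).
One of these lacks any improper symmetry element and so occurs as an enantiomeric pair, giving 2 + 1 = 3 stereoisomers in total.

yes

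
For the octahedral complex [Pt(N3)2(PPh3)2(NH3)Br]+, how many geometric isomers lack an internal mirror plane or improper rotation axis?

2

The six octahedral sites form three mutually perpendicular trans pairs.
Systematic placement gives 6 geometric isomers: N3 cis, PPh3 trans; N3 cis, PPh3 cis (3 arrangements, 2 chiral); N3 trans, PPh3 trans; N3 trans, PPh3 cis.
Of these, 2 lack any improper symmetry element and so occur as enantiomeric pairs, giving 6 + 2 = 8 stereoisomers in total.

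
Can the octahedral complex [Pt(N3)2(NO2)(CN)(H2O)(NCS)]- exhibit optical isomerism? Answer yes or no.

An octahedron has six vertices in three trans pairs; every non-trans pair is cis.
Exhaustive case analysis gives 9 geometric isomers.
Of these, 6 lack any improper symmetry element and so occur as enantiomeric pairs, giving 9 + 6 = 15 stereoisomers in total.

yes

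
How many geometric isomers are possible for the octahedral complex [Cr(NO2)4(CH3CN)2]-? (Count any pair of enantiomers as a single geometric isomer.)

An octahedron has six vertices in three trans pairs; every non-trans pair is cis.
Systematic placement gives 2 geometric isomers: CH3CN trans; CH3CN cis.

2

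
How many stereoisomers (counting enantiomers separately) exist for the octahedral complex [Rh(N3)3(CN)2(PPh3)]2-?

In an octahedral complex each vertex has one trans partner and four cis neighbours.
Working through the distinct placements yields 3 geometric isomers: N3 mer, CN trans; N3 fac, CN cis; N3 mer, CN cis.
Each arrangement has an internal mirror plane or centre of symmetry, so none is chiral.

3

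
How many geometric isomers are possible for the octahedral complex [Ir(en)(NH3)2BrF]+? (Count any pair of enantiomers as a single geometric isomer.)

Each en is bidentate and must span two cis positions.
The distinct arrangements are (4 in all): NH3 cis (3 arrangements, 2 chiral); NH3 trans.

4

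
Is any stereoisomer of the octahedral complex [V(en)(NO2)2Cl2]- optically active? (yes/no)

An octahedron has six vertices in three trans pairs; every non-trans pair is cis.
Each en is bidentate and must span two cis positions.
Systematic placement gives 3 geometric isomers: NO2 cis, Cl trans; NO2 cis, Cl cis (chiral); NO2 trans, Cl cis.
One of these lacks any improper symmetry element and so occurs as an enantiomeric pair, giving 3 + 1 = 4 stereoisomers in total.

yes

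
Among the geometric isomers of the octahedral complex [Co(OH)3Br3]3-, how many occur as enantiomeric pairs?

0

The six octahedral sites form three mutually perpendicular trans pairs.
Working through the distinct placements yields 2 geometric isomers: OH mer; OH fac.
Each arrangement has an internal mirror plane or centre of symmetry, so none is chiral.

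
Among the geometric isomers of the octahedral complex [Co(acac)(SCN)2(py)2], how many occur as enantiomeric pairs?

1

Each acac is bidentate and must span two cis positions.
Working through the distinct placements yields 3 geometric isomers: SCN trans, py cis; SCN cis, py trans; SCN cis, py cis (chiral).
One of these lacks any improper symmetry element and so occurs as an enantiomeric pair, giving 3 + 1 = 4 stereoisomers in total.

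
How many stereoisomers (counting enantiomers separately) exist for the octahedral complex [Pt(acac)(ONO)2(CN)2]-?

4

An octahedron has six vertices in three trans pairs; every non-trans pair is cis.
Each acac is bidentate and must span two cis positions.
Systematic placement gives 3 geometric isomers: ONO cis, CN trans; ONO cis, CN cis (chiral); ONO trans, CN cis.
One of these lacks any improper symmetry element and so occurs as an enantiomeric pair, giving 3 + 1 = 4 stereoisomers in total.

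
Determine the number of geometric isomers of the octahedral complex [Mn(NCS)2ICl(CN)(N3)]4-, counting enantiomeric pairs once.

9

An octahedron has six vertices in three trans pairs; every non-trans pair is cis.
Systematic enumeration (placing each ligand type in turn and discarding arrangements equivalent by rotation or reflection) gives 9 geometric isomers.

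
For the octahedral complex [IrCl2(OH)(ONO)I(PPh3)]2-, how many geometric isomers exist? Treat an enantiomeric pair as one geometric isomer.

Systematic enumeration (placing each ligand type in turn and discarding arrangements equivalent by rotation or reflection) gives 9 geometric isomers.

9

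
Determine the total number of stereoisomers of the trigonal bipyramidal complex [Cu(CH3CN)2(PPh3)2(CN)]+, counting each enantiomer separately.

In a trigonal bipyramid the two axial positions differ from the three equatorial ones.
Systematic enumeration (placing each ligand type in turn and discarding arrangements equivalent by rotation or reflection) gives 5 geometric isomers.
One of these lacks any improper symmetry element and so occurs as an enantiomeric pair, giving 5 + 1 = 6 stereoisomers in total.

6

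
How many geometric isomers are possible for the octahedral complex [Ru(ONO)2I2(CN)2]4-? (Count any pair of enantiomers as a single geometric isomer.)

5

In an octahedral complex each vertex has one trans partner and four cis neighbours.
There are 5 geometric isomers: ONO trans, I trans, CN trans; ONO cis, I cis, CN trans; ONO trans, I cis, CN cis; ONO cis, I cis, CN cis (chiral); ONO cis, I trans, CN cis.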